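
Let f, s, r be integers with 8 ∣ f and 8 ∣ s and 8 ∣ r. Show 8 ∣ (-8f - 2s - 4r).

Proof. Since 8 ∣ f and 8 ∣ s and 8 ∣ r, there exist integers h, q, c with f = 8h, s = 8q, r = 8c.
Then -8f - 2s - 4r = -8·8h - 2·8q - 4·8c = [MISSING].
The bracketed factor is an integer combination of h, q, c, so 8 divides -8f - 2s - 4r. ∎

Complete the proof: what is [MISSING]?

Each term has a factor of 8: -8·8h - 2·8q - 4·8c = 8·(-4c - 8h - 2q).
Since -4c - 8h - 2q is an integer, 8 ∣ (-8f - 2s - 4r).

8(-4c - 8h - 2q)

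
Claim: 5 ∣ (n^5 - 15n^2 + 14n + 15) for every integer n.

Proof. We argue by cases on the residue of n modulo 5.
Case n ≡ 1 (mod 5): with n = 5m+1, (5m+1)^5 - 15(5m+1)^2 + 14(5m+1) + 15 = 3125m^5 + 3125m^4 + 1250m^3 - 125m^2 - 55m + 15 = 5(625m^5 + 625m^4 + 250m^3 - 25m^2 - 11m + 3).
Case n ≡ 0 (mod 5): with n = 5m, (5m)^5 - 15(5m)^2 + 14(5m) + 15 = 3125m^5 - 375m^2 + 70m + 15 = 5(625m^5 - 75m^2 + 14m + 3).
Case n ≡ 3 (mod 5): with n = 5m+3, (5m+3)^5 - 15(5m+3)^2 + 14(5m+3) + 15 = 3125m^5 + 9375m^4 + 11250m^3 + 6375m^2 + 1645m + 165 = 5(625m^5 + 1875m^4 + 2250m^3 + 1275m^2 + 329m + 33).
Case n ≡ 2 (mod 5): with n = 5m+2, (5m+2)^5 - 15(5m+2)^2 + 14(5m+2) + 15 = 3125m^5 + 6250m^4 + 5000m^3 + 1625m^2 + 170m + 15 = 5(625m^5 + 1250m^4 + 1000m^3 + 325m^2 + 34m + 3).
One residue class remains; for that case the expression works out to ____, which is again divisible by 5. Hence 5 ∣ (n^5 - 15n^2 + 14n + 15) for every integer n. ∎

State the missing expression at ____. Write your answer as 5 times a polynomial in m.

Only n ≡ 4 (mod 5) is unaccounted for. Put n = 5m+4:
(5m+4)^5 - 15(5m+4)^2 + 14(5m+4) + 15 expands to 3125m^5 + 12500m^4 + 20000m^3 + 15625m^2 + 5870m + 855,
and factoring out 5 leaves 5(625m^5 + 2500m^4 + 4000m^3 + 3125m^2 + 1174m + 171).

5(625m^5 + 2500m^4 + 4000m^3 + 3125m^2 + 1174m + 171)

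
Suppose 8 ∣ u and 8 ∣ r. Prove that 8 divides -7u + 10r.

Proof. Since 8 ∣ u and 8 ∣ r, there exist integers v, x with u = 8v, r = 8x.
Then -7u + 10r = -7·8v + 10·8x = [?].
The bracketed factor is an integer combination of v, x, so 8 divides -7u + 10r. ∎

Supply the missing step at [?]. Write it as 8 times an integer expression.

Each term has a factor of 8: -7·8v + 10·8x = 8·(-7v + 10x).
Since -7v + 10x is an integer, 8 ∣ (-7u + 10r).

8(-7v + 10x)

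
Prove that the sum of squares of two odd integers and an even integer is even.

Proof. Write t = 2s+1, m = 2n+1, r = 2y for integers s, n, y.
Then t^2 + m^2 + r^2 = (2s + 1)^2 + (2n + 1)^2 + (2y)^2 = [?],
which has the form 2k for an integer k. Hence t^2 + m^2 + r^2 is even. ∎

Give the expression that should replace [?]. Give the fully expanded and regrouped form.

Expanding: (2s + 1)^2 + (2n + 1)^2 + (2y)^2 = 4n^2 + 4n + 4s^2 + 4s + 4y^2 + 2.
Every term is even; pulling out the factor of 2 gives 2(2n^2 + 2n + 2s^2 + 2s + 2y^2 + 1).

2(2n^2 + 2n + 2s^2 + 2s + 2y^2 + 1)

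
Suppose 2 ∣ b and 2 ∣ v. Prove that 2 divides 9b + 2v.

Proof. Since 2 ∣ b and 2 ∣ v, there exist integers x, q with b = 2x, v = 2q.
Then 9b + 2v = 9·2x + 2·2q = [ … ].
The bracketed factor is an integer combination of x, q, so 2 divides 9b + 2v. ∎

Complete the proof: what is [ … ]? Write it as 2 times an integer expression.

Pull the common 2 out of every term: 9·2x + 2·2q = 2(2q + 9x).
2q + 9x is an integer, which exhibits the divisibility.

2(2q + 9x)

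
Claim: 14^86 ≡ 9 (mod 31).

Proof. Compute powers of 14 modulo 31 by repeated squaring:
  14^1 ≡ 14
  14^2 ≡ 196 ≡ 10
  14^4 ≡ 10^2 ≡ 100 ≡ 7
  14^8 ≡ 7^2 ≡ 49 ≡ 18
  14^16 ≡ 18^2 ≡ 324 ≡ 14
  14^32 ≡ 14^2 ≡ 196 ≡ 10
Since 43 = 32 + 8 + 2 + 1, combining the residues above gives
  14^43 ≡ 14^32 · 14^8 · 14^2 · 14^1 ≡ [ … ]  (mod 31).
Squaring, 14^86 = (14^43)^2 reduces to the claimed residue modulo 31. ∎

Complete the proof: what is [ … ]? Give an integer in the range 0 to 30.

14^32 · 14^8 · 14^2 · 14^1 ≡ 10 · 18 · 10 · 14 = 25200.
25200 mod 31 = 28, so 14^43 ≡ 28 (mod 31).

28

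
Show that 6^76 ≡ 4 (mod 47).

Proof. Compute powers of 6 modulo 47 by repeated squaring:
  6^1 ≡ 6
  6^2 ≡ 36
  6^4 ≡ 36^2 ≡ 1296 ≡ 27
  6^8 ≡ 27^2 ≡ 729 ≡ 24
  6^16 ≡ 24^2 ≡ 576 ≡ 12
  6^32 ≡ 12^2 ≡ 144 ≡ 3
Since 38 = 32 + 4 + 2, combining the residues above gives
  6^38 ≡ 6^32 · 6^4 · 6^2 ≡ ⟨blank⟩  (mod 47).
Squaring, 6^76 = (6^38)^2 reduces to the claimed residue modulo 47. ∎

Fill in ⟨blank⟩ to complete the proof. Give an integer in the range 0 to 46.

2

Multiply the listed residues: 3 · 27 · 36 = 81 → 2916.
Reducing modulo 47: 2916 = 62·47 + 2, so 6^38 ≡ 2.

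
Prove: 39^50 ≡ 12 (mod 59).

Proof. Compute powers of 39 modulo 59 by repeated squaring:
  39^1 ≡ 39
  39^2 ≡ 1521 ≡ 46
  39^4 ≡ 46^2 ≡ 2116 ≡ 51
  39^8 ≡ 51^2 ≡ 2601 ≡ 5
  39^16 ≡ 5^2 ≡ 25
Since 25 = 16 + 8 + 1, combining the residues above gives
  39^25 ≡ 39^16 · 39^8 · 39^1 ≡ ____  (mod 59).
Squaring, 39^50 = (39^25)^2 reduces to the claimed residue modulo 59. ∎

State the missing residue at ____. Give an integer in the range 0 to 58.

Multiply the listed residues: 25 · 5 · 39 = 125 → 4875.
Reducing modulo 59: 4875 = 82·59 + 37, so 39^25 ≡ 37.

37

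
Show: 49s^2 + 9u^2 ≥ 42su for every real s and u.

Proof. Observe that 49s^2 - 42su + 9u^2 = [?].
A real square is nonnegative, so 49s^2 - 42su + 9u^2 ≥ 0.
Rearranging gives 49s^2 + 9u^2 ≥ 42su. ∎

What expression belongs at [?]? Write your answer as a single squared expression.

(7s - 3u)^2

49s^2 - 42su + 9u^2 is a perfect-square trinomial: the outer terms are (7s)^2 and (3u)^2, and the cross term is -2·7s·3u.
So 49s^2 - 42su + 9u^2 = (7s - 3u)^2 ≥ 0.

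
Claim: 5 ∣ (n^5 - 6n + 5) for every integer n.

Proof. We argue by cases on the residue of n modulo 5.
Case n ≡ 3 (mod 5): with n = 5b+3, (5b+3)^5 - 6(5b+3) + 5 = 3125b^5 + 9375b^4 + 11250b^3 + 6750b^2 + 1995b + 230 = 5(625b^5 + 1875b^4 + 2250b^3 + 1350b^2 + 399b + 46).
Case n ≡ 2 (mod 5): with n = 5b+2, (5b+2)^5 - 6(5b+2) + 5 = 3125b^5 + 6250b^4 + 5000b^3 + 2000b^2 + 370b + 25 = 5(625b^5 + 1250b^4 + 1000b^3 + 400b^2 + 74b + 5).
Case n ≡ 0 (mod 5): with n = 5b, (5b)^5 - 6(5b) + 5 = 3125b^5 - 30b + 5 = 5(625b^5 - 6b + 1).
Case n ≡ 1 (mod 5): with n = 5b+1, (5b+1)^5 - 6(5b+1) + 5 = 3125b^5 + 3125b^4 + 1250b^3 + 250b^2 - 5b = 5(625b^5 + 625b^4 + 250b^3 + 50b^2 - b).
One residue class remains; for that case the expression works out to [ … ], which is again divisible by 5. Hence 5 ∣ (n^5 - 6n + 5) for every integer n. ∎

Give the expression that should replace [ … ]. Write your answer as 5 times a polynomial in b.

The residues treated are {3, 2, 0, 1}, so the missing case is n ≡ 4 (mod 5); write n = 5b+4.
Then (5b+4)^5 - 6(5b+4) + 5 = 3125b^5 + 12500b^4 + 20000b^3 + 16000b^2 + 6370b + 1005 = 5(625b^5 + 2500b^4 + 4000b^3 + 3200b^2 + 1274b + 201).

5(625b^5 + 2500b^4 + 4000b^3 + 3200b^2 + 1274b + 201)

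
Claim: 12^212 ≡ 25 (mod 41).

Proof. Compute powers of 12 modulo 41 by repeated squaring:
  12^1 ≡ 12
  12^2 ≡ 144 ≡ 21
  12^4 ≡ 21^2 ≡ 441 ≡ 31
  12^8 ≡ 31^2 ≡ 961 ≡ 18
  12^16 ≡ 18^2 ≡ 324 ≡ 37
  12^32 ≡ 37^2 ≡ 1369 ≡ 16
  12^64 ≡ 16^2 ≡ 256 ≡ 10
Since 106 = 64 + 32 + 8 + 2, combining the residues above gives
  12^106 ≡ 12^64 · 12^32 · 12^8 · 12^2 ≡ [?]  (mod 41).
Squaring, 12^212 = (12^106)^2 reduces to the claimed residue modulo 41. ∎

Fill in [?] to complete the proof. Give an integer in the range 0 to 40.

5

12^64 · 12^32 · 12^8 · 12^2 ≡ 10 · 16 · 18 · 21 = 60480.
60480 mod 41 = 5, so 12^106 ≡ 5 (mod 41).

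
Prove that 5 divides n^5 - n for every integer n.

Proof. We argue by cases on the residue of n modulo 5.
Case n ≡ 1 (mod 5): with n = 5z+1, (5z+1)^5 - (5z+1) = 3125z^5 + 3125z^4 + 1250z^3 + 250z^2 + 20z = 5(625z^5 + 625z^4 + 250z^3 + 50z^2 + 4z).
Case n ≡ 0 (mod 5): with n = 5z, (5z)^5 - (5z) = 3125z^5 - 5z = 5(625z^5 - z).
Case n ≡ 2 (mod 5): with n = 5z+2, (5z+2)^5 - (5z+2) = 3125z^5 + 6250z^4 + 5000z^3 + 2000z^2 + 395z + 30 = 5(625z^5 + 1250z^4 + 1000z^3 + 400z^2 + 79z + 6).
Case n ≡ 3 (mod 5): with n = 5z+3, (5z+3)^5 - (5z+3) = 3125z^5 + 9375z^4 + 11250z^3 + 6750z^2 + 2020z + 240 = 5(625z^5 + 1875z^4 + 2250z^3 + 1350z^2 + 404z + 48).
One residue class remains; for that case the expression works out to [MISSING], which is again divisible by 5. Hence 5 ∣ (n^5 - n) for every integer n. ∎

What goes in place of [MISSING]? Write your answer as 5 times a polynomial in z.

5(625z^5 + 2500z^4 + 4000z^3 + 3200z^2 + 1279z + 204)

The residues treated are {1, 0, 2, 3}, so the missing case is n ≡ 4 (mod 5); write n = 5z+4.
Then (5z+4)^5 - (5z+4) = 3125z^5 + 12500z^4 + 20000z^3 + 16000z^2 + 6395z + 1020 = 5(625z^5 + 2500z^4 + 4000z^3 + 3200z^2 + 1279z + 204).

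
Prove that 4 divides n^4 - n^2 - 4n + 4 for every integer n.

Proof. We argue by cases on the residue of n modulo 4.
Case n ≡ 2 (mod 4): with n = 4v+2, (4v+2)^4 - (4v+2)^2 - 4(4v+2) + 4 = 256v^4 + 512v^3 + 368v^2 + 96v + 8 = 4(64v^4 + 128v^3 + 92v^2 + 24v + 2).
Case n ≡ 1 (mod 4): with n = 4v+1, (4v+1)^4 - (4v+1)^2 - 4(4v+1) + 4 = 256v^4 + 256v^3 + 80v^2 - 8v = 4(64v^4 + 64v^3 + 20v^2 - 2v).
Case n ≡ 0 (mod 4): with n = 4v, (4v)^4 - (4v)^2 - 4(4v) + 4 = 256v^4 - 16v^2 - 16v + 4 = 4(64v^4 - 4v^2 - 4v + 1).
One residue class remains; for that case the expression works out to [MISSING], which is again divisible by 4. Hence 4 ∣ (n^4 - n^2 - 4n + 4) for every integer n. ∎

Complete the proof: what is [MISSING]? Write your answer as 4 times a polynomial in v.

The residues treated are {2, 1, 0}, so the missing case is n ≡ 3 (mod 4); write n = 4v+3.
Then (4v+3)^4 - (4v+3)^2 - 4(4v+3) + 4 = 256v^4 + 768v^3 + 848v^2 + 392v + 64 = 4(64v^4 + 192v^3 + 212v^2 + 98v + 16).

4(64v^4 + 192v^3 + 212v^2 + 98v + 16)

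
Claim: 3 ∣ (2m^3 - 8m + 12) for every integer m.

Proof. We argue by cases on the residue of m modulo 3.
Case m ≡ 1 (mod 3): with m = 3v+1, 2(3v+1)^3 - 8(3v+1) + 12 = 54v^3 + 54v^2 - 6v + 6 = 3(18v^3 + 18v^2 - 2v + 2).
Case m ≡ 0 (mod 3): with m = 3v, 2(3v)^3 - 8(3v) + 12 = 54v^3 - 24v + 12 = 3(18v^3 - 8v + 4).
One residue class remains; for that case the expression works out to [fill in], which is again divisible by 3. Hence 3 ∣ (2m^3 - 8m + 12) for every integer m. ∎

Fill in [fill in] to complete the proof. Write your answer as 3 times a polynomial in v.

3(18v^3 + 36v^2 + 16v + 4)

The residues treated are {1, 0}, so the missing case is m ≡ 2 (mod 3); write m = 3v+2.
Then 2(3v+2)^3 - 8(3v+2) + 12 = 54v^3 + 108v^2 + 48v + 12 = 3(18v^3 + 36v^2 + 16v + 4).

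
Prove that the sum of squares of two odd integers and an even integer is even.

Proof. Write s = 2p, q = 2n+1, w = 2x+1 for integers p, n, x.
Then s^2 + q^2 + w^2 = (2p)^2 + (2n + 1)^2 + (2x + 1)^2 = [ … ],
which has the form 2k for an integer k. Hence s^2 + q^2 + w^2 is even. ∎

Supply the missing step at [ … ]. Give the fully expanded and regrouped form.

2(2n^2 + 2n + 2p^2 + 2x^2 + 2x + 1)

Expanding: (2p)^2 + (2n + 1)^2 + (2x + 1)^2 = 4n^2 + 4n + 4p^2 + 4x^2 + 4x + 2.
Every term is even; pulling out the factor of 2 gives 2(2n^2 + 2n + 2p^2 + 2x^2 + 2x + 1).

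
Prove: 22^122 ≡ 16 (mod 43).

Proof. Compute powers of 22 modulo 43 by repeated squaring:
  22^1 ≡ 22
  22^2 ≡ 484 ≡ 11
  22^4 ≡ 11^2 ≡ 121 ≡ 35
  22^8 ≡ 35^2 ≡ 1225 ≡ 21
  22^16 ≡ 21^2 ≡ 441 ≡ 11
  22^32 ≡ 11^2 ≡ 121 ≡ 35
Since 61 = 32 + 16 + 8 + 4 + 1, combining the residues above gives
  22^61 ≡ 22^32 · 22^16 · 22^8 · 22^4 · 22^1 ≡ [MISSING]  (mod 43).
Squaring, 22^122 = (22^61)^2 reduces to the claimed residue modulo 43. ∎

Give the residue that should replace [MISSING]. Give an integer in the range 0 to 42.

22^32 · 22^16 · 22^8 · 22^4 · 22^1 ≡ 35 · 11 · 21 · 35 · 22 = 6225450.
6225450 mod 43 = 39, so 22^61 ≡ 39 (mod 43).

39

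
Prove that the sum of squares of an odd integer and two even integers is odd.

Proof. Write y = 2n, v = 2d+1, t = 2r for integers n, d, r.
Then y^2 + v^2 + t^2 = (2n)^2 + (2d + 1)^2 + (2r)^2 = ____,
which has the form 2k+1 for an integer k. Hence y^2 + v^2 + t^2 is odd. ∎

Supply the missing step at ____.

2(2d^2 + 2d + 2n^2 + 2r^2) + 1

Expanding: (2n)^2 + (2d + 1)^2 + (2r)^2 = 4d^2 + 4d + 4n^2 + 4r^2 + 1.
Every term except the constant is even, so this is 2(2d^2 + 2d + 2n^2 + 2r^2) + 1,
and 2d^2 + 2d + 2n^2 + 2r^2 ∈ ℤ gives the required form.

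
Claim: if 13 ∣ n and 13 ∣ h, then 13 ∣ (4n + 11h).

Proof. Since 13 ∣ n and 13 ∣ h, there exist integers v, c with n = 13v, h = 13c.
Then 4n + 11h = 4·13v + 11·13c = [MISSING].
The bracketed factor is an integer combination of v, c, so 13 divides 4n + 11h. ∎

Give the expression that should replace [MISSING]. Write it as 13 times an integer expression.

Pull the common 13 out of every term: 4·13v + 11·13c = 13(11c + 4v).
11c + 4v is an integer, which exhibits the divisibility.

13(11c + 4v)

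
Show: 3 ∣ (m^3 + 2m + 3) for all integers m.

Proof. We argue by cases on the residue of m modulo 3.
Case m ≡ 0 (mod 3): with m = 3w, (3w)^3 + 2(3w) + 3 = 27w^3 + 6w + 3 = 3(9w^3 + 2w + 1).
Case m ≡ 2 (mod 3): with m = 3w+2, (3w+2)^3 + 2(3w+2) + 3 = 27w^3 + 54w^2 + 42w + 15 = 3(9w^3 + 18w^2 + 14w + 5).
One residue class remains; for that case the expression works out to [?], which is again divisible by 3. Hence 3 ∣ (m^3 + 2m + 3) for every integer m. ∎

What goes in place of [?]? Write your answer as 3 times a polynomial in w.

Only m ≡ 1 (mod 3) is unaccounted for. Put m = 3w+1:
(3w+1)^3 + 2(3w+1) + 3 expands to 27w^3 + 27w^2 + 15w + 6,
and factoring out 3 leaves 3(9w^3 + 9w^2 + 5w + 2).

3(9w^3 + 9w^2 + 5w + 2)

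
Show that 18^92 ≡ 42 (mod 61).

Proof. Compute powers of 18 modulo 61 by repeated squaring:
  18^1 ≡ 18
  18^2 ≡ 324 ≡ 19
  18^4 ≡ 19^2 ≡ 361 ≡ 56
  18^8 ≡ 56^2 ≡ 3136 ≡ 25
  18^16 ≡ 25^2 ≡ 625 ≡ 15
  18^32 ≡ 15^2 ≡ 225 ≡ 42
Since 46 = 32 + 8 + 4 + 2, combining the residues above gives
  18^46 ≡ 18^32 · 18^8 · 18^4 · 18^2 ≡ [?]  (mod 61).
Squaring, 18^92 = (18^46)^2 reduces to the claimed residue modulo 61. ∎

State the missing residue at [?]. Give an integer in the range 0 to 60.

46

Multiply the listed residues: 42 · 25 · 56 · 19 = 1050 → 58800 → 1117200.
Reducing modulo 61: 1117200 = 18314·61 + 46, so 18^46 ≡ 46.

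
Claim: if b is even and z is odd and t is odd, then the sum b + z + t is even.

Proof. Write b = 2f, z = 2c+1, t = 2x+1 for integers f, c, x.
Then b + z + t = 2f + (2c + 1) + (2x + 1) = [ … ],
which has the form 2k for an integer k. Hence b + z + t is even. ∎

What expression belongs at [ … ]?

Expanding: 2f + (2c + 1) + (2x + 1) = 2c + 2f + 2x + 2.
Every term is even; pulling out the factor of 2 gives 2(c + f + x + 1).

2(c + f + x + 1)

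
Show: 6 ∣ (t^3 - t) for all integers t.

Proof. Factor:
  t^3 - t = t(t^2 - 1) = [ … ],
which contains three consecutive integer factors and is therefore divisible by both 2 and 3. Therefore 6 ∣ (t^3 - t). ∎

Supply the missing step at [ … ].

(t - 1)t(t + 1)

t(t^2 - 1) = t(t - 1)(t + 1) = (t - 1)t(t + 1).
These three factors are consecutive integers, so their product is divisible by 6.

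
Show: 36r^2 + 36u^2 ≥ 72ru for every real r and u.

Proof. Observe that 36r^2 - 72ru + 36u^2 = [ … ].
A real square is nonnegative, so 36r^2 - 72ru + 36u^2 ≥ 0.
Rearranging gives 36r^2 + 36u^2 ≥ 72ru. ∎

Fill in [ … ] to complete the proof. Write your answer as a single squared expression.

(6r - 6u)^2

36r^2 - 72ru + 36u^2 is a perfect-square trinomial: the outer terms are (6r)^2 and (6u)^2, and the cross term is -2·6r·6u.
So 36r^2 - 72ru + 36u^2 = (6r - 6u)^2 ≥ 0.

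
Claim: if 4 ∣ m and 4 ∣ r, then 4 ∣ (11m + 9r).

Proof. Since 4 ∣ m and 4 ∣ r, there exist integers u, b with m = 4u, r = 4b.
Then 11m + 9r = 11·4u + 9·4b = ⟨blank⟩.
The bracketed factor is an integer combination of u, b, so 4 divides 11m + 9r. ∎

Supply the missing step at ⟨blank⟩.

Each term has a factor of 4: 11·4u + 9·4b = 4·(9b + 11u).
Since 9b + 11u is an integer, 4 ∣ (11m + 9r).

4(9b + 11u)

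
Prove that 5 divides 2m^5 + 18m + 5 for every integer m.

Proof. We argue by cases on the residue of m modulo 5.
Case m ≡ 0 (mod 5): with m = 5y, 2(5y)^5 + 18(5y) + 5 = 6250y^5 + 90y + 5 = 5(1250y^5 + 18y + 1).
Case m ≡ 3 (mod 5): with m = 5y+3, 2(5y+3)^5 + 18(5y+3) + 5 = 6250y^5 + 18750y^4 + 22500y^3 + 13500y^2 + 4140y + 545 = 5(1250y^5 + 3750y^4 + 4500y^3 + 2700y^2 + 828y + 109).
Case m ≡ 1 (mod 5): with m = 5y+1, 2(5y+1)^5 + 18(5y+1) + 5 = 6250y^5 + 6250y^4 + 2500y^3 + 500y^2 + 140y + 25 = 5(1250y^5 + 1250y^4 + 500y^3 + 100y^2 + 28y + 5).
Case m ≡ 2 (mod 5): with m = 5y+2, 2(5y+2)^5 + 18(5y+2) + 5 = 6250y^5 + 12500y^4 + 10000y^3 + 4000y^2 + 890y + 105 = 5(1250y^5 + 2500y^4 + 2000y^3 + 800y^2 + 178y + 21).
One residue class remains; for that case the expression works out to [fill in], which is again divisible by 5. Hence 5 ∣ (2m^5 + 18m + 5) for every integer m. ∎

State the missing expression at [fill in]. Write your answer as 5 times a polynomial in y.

5(1250y^5 + 5000y^4 + 8000y^3 + 6400y^2 + 2578y + 425)

Only m ≡ 4 (mod 5) is unaccounted for. Put m = 5y+4:
2(5y+4)^5 + 18(5y+4) + 5 expands to 6250y^5 + 25000y^4 + 40000y^3 + 32000y^2 + 12890y + 2125,
and factoring out 5 leaves 5(1250y^5 + 5000y^4 + 8000y^3 + 6400y^2 + 2578y + 425).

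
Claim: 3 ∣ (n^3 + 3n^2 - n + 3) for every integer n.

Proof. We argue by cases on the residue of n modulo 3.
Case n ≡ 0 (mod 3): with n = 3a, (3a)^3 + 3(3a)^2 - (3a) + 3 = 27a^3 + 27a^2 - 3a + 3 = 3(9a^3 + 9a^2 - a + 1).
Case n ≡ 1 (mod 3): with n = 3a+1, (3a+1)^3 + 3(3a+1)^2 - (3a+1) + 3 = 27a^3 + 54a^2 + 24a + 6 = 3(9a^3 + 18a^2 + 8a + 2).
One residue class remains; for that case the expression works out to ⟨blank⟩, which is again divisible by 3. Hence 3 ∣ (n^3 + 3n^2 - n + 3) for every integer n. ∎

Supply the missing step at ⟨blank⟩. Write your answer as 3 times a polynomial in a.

3(9a^3 + 27a^2 + 23a + 7)

Only n ≡ 2 (mod 3) is unaccounted for. Put n = 3a+2:
(3a+2)^3 + 3(3a+2)^2 - (3a+2) + 3 expands to 27a^3 + 81a^2 + 69a + 21,
and factoring out 3 leaves 3(9a^3 + 27a^2 + 23a + 7).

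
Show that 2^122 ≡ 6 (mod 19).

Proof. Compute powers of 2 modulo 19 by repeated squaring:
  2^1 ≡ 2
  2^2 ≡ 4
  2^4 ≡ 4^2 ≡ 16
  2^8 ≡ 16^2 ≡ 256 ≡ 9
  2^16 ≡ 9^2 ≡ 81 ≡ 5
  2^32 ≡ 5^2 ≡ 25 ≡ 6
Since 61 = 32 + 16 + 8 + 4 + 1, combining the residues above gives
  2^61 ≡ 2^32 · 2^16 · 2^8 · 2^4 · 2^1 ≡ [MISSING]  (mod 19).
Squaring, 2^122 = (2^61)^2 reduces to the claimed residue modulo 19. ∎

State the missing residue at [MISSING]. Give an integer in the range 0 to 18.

14

2^32 · 2^16 · 2^8 · 2^4 · 2^1 ≡ 6 · 5 · 9 · 16 · 2 = 8640.
8640 mod 19 = 14, so 2^61 ≡ 14 (mod 19).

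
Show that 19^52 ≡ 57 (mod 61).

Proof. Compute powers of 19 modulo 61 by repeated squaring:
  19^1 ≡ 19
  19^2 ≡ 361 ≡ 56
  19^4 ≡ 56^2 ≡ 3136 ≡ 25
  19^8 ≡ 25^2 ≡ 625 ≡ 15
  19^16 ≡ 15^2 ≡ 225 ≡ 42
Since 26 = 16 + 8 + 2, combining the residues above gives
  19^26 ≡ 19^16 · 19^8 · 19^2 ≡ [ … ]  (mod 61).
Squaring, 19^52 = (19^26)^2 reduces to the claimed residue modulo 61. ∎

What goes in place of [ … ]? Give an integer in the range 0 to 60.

22

Multiply the listed residues: 42 · 15 · 56 = 630 → 35280.
Reducing modulo 61: 35280 = 578·61 + 22, so 19^26 ≡ 22.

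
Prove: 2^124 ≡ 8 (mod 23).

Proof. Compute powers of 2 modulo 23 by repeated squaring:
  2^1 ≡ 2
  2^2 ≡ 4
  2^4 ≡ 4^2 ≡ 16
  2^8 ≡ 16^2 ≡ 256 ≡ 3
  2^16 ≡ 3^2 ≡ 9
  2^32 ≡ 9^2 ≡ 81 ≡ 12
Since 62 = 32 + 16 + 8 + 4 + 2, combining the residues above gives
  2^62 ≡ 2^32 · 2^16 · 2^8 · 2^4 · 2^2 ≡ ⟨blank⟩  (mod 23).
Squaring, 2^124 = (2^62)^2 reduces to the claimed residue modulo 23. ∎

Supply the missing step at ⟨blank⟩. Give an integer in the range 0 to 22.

2^32 · 2^16 · 2^8 · 2^4 · 2^2 ≡ 12 · 9 · 3 · 16 · 4 = 20736.
20736 mod 23 = 13, so 2^62 ≡ 13 (mod 23).

13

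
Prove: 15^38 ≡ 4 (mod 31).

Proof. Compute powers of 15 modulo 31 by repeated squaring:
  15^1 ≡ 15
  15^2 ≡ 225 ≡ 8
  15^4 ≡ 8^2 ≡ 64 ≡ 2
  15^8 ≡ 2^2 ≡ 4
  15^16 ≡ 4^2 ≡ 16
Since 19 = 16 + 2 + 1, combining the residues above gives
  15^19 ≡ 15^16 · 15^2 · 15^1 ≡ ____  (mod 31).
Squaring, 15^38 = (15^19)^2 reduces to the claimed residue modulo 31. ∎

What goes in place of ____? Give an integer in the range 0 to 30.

29

Multiply the listed residues: 16 · 8 · 15 = 128 → 1920.
Reducing modulo 31: 1920 = 61·31 + 29, so 15^19 ≡ 29.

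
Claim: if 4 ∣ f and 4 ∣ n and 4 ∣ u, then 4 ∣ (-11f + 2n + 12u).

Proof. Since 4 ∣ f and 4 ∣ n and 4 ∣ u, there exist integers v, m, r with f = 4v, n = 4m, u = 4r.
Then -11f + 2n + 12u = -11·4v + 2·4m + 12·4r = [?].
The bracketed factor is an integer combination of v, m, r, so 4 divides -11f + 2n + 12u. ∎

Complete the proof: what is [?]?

Pull the common 4 out of every term: -11·4v + 2·4m + 12·4r = 4(2m + 12r - 11v).
2m + 12r - 11v is an integer, which exhibits the divisibility.

4(2m + 12r - 11v)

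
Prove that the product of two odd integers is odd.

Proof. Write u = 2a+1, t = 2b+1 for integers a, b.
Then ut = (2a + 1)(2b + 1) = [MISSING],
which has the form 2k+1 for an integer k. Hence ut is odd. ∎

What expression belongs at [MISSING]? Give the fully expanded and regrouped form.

(2a + 1)(2b + 1) = 4ab + 2a + 2b + 1
= 2(2ab + a + b) + 1.
Since 2ab + a + b is an integer, the product is of the form 2k+1 for an integer k.

2(2ab + a + b) + 1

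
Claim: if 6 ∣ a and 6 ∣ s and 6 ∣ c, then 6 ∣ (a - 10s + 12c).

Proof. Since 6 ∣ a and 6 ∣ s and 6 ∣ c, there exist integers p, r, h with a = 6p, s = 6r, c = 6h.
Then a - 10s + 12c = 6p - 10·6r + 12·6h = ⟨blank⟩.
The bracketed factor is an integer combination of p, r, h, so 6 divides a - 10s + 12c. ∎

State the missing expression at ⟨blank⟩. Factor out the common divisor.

Pull the common 6 out of every term: 6p - 10·6r + 12·6h = 6(12h + p - 10r).
12h + p - 10r is an integer, which exhibits the divisibility.

6(12h + p - 10r)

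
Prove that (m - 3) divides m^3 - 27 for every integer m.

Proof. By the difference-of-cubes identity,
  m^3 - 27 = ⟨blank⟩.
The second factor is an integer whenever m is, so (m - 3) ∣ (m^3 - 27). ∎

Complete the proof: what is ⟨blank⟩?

Polynomial division of m^3 - 27 by m - 3 leaves remainder 0 and quotient m^2 + 3m + 9.
Hence m^3 - 27 = (m - 3)(m^2 + 3m + 9).

(m - 3)(m^2 + 3m + 9)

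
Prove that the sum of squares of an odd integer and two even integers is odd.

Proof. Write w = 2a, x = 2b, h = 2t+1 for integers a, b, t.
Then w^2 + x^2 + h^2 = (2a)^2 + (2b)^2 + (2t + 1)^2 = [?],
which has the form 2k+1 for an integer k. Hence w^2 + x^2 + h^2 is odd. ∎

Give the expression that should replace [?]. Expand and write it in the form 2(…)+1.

2(2a^2 + 2b^2 + 2t^2 + 2t) + 1

Expanding: (2a)^2 + (2b)^2 + (2t + 1)^2 = 4a^2 + 4b^2 + 4t^2 + 4t + 1.
Every term except the constant is even, so this is 2(2a^2 + 2b^2 + 2t^2 + 2t) + 1,
and 2a^2 + 2b^2 + 2t^2 + 2t ∈ ℤ gives the required form.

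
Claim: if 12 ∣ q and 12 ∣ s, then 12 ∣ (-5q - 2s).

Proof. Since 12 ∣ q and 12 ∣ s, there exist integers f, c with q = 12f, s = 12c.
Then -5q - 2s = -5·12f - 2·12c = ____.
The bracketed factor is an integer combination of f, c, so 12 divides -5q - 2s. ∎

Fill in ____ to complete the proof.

Pull the common 12 out of every term: -5·12f - 2·12c = 12(-2c - 5f).
-2c - 5f is an integer, which exhibits the divisibility.

12(-2c - 5f)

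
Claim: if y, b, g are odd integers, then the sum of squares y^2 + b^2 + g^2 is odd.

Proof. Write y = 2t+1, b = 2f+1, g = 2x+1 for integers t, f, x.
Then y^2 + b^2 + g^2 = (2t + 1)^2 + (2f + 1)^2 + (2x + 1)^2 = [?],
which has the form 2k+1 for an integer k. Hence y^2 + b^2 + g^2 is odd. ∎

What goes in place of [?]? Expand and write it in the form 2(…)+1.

(2t + 1)^2 + (2f + 1)^2 + (2x + 1)^2 = 4f^2 + 4f + 4t^2 + 4t + 4x^2 + 4x + 3
= 2(2f^2 + 2f + 2t^2 + 2t + 2x^2 + 2x + 1) + 1.
Since 2f^2 + 2f + 2t^2 + 2t + 2x^2 + 2x + 1 is an integer, the sum of squares is of the form 2k+1 for an integer k.

2(2f^2 + 2f + 2t^2 + 2t + 2x^2 + 2x + 1) + 1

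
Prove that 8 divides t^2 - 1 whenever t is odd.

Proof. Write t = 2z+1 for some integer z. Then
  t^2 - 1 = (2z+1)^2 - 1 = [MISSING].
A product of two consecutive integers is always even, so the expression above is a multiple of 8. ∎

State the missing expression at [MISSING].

(2z+1)^2 - 1 = 4z^2 + 4z + 1 - 1 = 4z^2 + 4z = 4z(z+1).
Since z and z+1 are consecutive, z(z+1) is even, and 4·(even) is a multiple of 8.

4z(z + 1)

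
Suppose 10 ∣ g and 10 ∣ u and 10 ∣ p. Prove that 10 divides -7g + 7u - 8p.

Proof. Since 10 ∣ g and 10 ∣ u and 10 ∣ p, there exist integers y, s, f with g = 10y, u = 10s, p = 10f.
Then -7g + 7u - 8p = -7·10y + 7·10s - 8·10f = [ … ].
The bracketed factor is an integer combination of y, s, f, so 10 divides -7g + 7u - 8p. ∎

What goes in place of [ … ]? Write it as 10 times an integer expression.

10(-8f + 7s - 7y)

Pull the common 10 out of every term: -7·10y + 7·10s - 8·10f = 10(-8f + 7s - 7y).
-8f + 7s - 7y is an integer, which exhibits the divisibility.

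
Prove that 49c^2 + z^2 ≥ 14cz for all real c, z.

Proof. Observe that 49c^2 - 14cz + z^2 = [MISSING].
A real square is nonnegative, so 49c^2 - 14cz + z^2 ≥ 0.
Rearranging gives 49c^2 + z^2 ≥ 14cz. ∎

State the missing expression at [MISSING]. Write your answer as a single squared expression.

(7c - z)^2

The leading and trailing coefficients are 7^2 and 1^2, and 14 = 2·7·1, so the trinomial is (7c - z)^2.
Hence 49c^2 - 14cz + z^2 ≥ 0.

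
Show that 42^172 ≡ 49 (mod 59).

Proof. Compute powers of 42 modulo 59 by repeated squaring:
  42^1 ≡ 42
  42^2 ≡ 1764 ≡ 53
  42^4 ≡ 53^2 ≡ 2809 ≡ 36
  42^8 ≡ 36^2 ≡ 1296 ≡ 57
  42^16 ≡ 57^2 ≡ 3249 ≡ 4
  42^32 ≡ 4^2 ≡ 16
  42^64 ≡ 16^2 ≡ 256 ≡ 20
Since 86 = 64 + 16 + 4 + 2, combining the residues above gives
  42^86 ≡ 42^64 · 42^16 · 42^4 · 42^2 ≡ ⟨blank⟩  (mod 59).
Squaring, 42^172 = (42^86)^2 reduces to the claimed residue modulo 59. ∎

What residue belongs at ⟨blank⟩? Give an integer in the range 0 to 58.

42^64 · 42^16 · 42^4 · 42^2 ≡ 20 · 4 · 36 · 53 = 152640.
152640 mod 59 = 7, so 42^86 ≡ 7 (mod 59).

7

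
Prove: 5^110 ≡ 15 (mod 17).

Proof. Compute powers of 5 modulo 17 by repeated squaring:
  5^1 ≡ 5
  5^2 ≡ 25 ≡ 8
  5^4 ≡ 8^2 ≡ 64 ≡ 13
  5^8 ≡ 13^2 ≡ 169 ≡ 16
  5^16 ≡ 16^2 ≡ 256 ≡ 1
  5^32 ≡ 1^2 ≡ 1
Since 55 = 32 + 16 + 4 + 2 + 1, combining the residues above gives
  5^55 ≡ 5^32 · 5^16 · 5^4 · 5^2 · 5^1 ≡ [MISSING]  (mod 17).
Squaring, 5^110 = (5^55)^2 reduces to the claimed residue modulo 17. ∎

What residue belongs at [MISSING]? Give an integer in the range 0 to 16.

10

Multiply the listed residues: 1 · 1 · 13 · 8 · 5 = 1 → 13 → 104 → 520.
Reducing modulo 17: 520 = 30·17 + 10, so 5^55 ≡ 10.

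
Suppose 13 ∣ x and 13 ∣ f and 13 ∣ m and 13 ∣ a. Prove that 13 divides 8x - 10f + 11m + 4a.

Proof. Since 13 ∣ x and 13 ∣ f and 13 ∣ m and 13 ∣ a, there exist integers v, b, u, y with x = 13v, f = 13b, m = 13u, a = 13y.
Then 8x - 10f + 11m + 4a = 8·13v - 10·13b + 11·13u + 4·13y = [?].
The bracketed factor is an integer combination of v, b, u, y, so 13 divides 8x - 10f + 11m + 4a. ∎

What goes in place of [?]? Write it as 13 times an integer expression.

13(-10b + 11u + 8v + 4y)

Pull the common 13 out of every term: 8·13v - 10·13b + 11·13u + 4·13y = 13(-10b + 11u + 8v + 4y).
-10b + 11u + 8v + 4y is an integer, which exhibits the divisibility.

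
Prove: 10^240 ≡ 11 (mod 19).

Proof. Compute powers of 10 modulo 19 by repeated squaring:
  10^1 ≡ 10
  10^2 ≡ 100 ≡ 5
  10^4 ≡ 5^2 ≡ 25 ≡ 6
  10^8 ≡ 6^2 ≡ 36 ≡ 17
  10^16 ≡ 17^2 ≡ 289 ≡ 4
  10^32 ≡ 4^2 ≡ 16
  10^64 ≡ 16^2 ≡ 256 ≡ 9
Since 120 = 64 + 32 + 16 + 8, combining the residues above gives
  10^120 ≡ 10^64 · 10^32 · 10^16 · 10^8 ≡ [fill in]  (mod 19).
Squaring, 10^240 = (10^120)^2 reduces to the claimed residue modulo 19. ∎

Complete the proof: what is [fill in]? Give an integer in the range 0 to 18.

10^64 · 10^32 · 10^16 · 10^8 ≡ 9 · 16 · 4 · 17 = 9792.
9792 mod 19 = 7, so 10^120 ≡ 7 (mod 19).

7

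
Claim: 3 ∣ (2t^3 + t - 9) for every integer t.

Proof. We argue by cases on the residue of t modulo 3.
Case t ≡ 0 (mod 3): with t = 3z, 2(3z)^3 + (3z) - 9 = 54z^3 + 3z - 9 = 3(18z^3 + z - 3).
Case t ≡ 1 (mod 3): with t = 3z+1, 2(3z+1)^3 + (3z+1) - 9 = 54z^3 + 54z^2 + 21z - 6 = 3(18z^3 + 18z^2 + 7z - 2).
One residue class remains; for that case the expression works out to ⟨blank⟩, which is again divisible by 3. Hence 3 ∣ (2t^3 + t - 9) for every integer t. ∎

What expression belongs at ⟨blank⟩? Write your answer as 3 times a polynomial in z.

3(18z^3 + 36z^2 + 25z + 3)

The residues treated are {0, 1}, so the missing case is t ≡ 2 (mod 3); write t = 3z+2.
Then 2(3z+2)^3 + (3z+2) - 9 = 54z^3 + 108z^2 + 75z + 9 = 3(18z^3 + 36z^2 + 25z + 3).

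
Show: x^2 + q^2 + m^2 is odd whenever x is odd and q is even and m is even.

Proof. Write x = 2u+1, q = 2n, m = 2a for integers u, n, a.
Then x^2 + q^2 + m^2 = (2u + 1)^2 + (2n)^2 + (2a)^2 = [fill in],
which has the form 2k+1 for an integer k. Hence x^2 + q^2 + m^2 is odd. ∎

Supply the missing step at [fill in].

2(2a^2 + 2n^2 + 2u^2 + 2u) + 1

Expanding: (2u + 1)^2 + (2n)^2 + (2a)^2 = 4a^2 + 4n^2 + 4u^2 + 4u + 1.
Every term except the constant is even, so this is 2(2a^2 + 2n^2 + 2u^2 + 2u) + 1,
and 2a^2 + 2n^2 + 2u^2 + 2u ∈ ℤ gives the required form.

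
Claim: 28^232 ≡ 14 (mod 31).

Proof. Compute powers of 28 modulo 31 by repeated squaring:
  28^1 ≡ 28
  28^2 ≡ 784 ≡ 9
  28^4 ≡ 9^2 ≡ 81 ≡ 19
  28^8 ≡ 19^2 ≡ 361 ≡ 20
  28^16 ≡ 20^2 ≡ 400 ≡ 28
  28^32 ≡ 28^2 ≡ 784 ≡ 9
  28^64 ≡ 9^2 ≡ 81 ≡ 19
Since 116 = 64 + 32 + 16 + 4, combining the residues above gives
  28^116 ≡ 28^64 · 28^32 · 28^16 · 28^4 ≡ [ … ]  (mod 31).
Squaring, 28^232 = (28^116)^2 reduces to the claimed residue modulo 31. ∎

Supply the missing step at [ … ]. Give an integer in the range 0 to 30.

Multiply the listed residues: 19 · 9 · 28 · 19 = 171 → 4788 → 90972.
Reducing modulo 31: 90972 = 2934·31 + 18, so 28^116 ≡ 18.

18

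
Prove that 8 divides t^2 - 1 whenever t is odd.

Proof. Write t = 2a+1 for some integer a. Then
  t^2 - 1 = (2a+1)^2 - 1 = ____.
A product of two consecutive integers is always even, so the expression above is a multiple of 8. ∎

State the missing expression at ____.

4a(a + 1)

(2a+1)^2 - 1 = 4a^2 + 4a + 1 - 1 = 4a^2 + 4a = 4a(a+1).
Since a and a+1 are consecutive, a(a+1) is even, and 4·(even) is a multiple of 8.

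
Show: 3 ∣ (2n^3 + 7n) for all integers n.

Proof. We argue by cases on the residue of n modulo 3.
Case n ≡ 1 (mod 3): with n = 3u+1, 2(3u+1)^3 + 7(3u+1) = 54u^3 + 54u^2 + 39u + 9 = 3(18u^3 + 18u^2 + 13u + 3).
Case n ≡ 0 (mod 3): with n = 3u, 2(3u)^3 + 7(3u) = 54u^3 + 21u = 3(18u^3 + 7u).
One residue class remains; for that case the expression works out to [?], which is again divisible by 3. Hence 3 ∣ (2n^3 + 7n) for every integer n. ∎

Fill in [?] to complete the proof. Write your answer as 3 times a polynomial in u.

Only n ≡ 2 (mod 3) is unaccounted for. Put n = 3u+2:
2(3u+2)^3 + 7(3u+2) expands to 54u^3 + 108u^2 + 93u + 30,
and factoring out 3 leaves 3(18u^3 + 36u^2 + 31u + 10).

3(18u^3 + 36u^2 + 31u + 10)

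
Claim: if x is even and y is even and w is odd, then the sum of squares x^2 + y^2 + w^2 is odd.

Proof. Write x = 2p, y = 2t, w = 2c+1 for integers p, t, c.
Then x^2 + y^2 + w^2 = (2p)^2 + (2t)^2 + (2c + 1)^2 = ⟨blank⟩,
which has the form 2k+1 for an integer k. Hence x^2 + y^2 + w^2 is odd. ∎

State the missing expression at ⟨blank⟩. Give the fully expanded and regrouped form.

(2p)^2 + (2t)^2 + (2c + 1)^2 = 4c^2 + 4c + 4p^2 + 4t^2 + 1
= 2(2c^2 + 2c + 2p^2 + 2t^2) + 1.
Since 2c^2 + 2c + 2p^2 + 2t^2 is an integer, the sum of squares is of the form 2k+1 for an integer k.

2(2c^2 + 2c + 2p^2 + 2t^2) + 1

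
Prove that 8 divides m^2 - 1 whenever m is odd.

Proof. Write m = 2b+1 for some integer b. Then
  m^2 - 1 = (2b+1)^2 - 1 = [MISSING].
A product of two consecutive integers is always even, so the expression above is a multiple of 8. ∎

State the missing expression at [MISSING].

4b(b + 1)

(2b+1)^2 - 1 = 4b^2 + 4b + 1 - 1 = 4b^2 + 4b = 4b(b+1).
Since b and b+1 are consecutive, b(b+1) is even, and 4·(even) is a multiple of 8.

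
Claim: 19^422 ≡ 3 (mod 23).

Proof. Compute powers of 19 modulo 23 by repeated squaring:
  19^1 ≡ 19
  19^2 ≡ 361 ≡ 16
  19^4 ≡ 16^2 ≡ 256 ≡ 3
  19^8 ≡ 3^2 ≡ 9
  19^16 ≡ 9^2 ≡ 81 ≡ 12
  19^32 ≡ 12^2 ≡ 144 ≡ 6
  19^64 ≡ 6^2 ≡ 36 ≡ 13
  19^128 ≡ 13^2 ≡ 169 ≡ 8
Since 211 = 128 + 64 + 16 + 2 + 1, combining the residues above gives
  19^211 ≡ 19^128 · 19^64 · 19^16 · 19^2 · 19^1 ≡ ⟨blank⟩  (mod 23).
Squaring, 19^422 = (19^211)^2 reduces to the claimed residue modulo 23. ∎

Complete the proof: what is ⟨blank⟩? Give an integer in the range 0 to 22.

Multiply the listed residues: 8 · 13 · 12 · 16 · 19 = 104 → 1248 → 19968 → 379392.
Reducing modulo 23: 379392 = 16495·23 + 7, so 19^211 ≡ 7.

7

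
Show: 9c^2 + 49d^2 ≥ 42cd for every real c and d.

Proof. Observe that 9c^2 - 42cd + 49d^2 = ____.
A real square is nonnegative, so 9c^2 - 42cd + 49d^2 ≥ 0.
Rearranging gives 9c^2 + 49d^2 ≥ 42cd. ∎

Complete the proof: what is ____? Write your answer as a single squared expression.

(3c - 7d)^2

9c^2 - 42cd + 49d^2 is a perfect-square trinomial: the outer terms are (3c)^2 and (7d)^2, and the cross term is -2·3c·7d.
So 9c^2 - 42cd + 49d^2 = (3c - 7d)^2 ≥ 0.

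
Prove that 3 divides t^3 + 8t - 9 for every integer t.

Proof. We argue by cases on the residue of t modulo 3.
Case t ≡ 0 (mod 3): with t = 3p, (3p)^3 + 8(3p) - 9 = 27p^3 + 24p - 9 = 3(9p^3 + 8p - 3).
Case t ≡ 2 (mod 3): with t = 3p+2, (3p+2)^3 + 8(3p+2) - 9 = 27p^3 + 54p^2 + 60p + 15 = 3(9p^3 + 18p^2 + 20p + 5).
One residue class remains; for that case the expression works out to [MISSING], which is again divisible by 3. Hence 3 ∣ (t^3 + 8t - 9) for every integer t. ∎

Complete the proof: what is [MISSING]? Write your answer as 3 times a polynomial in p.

Only t ≡ 1 (mod 3) is unaccounted for. Put t = 3p+1:
(3p+1)^3 + 8(3p+1) - 9 expands to 27p^3 + 27p^2 + 33p,
and factoring out 3 leaves 3(9p^3 + 9p^2 + 11p).

3(9p^3 + 9p^2 + 11p)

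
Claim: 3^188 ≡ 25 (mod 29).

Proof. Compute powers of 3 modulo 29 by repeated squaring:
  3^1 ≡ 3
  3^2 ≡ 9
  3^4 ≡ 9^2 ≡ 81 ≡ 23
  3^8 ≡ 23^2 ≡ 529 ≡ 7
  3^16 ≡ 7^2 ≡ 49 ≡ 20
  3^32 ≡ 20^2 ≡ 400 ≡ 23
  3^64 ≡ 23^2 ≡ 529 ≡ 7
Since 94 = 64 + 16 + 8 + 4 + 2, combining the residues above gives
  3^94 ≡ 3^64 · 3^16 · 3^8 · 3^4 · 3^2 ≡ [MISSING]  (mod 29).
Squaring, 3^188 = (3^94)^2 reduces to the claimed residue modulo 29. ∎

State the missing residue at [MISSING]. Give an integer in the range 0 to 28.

3^64 · 3^16 · 3^8 · 3^4 · 3^2 ≡ 7 · 20 · 7 · 23 · 9 = 202860.
202860 mod 29 = 5, so 3^94 ≡ 5 (mod 29).

5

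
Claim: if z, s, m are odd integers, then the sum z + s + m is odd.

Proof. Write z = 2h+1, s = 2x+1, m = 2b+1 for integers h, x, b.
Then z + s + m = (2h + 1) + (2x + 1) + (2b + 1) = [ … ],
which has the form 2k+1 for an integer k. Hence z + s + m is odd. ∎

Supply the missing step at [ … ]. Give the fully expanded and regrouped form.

Expanding: (2h + 1) + (2x + 1) + (2b + 1) = 2b + 2h + 2x + 3.
Every term except the constant is even, so this is 2(b + h + x + 1) + 1,
and b + h + x + 1 ∈ ℤ gives the required form.

2(b + h + x + 1) + 1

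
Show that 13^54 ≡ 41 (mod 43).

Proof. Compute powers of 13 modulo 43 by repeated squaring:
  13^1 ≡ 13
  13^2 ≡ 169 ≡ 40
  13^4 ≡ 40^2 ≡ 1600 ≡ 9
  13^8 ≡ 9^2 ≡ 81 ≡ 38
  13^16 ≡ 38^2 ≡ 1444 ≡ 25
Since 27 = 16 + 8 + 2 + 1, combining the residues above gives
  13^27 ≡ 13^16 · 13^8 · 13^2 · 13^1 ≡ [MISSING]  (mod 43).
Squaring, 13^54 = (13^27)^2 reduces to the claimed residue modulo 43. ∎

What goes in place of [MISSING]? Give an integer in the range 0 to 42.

16

13^16 · 13^8 · 13^2 · 13^1 ≡ 25 · 38 · 40 · 13 = 494000.
494000 mod 43 = 16, so 13^27 ≡ 16 (mod 43).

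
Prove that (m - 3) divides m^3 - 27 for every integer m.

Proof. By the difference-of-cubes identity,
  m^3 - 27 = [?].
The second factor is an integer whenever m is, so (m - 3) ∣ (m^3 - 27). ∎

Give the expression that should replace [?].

(m - 3)(m^2 + 3m + 9)

a^3 - b^3 = (a - b)(a^2 + ab + b^2). With a = m, b = 3:
m^3 - 27 = (m - 3)(m^2 + 3m + 9).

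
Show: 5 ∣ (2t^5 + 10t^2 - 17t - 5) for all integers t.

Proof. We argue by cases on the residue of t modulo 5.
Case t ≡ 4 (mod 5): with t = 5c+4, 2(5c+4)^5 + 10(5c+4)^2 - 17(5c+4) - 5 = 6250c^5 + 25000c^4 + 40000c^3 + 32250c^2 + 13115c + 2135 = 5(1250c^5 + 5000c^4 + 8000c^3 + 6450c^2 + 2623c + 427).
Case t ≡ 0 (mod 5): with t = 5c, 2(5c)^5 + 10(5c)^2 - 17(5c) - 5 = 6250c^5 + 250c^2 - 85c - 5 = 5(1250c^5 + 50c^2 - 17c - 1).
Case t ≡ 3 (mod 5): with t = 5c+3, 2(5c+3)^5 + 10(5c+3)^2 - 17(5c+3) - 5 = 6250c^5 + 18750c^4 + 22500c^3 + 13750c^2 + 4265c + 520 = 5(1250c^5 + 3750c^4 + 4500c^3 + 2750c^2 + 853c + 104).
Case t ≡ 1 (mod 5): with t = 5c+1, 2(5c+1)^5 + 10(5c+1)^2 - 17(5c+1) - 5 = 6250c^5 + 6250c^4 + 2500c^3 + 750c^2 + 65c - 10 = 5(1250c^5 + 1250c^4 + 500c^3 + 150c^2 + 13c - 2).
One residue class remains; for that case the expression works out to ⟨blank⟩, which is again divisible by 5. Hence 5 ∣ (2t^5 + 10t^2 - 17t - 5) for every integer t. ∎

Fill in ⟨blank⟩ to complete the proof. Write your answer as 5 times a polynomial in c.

5(1250c^5 + 2500c^4 + 2000c^3 + 850c^2 + 183c + 13)

The residues treated are {4, 0, 3, 1}, so the missing case is t ≡ 2 (mod 5); write t = 5c+2.
Then 2(5c+2)^5 + 10(5c+2)^2 - 17(5c+2) - 5 = 6250c^5 + 12500c^4 + 10000c^3 + 4250c^2 + 915c + 65 = 5(1250c^5 + 2500c^4 + 2000c^3 + 850c^2 + 183c + 13).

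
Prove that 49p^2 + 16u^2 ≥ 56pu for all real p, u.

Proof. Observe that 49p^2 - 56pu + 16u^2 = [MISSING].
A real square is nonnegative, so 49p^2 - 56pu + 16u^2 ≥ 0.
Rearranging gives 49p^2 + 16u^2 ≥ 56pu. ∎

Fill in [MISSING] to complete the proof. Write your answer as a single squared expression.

(7p - 4u)^2

The leading and trailing coefficients are 7^2 and 4^2, and 56 = 2·7·4, so the trinomial is (7p - 4u)^2.
Hence 49p^2 - 56pu + 16u^2 ≥ 0.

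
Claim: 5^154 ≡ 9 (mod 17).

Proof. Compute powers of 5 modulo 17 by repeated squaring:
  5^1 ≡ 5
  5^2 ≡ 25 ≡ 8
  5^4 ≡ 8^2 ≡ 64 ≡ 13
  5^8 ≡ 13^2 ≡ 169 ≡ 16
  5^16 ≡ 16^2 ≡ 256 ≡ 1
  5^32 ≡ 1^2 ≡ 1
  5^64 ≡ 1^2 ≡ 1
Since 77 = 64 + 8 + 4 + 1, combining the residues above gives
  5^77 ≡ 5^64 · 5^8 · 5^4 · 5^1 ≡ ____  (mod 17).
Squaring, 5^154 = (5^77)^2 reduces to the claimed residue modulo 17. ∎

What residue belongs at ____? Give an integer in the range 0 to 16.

3

Multiply the listed residues: 1 · 16 · 13 · 5 = 16 → 208 → 1040.
Reducing modulo 17: 1040 = 61·17 + 3, so 5^77 ≡ 3.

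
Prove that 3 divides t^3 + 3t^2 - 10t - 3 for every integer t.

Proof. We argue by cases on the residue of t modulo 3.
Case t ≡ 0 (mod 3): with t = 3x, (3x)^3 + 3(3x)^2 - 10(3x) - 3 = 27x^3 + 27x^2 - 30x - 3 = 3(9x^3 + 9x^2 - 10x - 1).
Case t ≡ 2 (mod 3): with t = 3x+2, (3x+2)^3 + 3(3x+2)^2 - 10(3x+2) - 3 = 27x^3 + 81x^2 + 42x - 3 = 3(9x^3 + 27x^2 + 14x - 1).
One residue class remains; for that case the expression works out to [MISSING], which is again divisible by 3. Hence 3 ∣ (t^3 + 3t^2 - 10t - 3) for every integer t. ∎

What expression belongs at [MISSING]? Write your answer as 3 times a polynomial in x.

3(9x^3 + 18x^2 - x - 3)

Only t ≡ 1 (mod 3) is unaccounted for. Put t = 3x+1:
(3x+1)^3 + 3(3x+1)^2 - 10(3x+1) - 3 expands to 27x^3 + 54x^2 - 3x - 9,
and factoring out 3 leaves 3(9x^3 + 18x^2 - x - 3).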